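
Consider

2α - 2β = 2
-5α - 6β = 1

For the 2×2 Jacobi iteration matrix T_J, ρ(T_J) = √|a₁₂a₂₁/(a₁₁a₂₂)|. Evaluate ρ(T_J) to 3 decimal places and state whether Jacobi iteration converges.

0.913

a₁₂a₂₁/(a₁₁a₂₂) = (-2)·(-5) / ((2)·(-6)) = -0.833333
ρ = √|-0.833333| = √0.833333 = 0.913
ρ < 1, so Jacobi converges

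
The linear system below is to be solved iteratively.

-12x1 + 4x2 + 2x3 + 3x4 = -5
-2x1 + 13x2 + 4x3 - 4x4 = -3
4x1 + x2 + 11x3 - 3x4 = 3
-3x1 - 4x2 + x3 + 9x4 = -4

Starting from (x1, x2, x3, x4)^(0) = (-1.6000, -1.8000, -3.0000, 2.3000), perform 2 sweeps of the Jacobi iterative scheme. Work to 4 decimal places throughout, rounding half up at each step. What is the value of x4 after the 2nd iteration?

-0.1506

Iteration 1:
  x1 = (-5 - (4)·-1.8000 - (2)·-3.0000 - (3)·2.3000) / (-12) = -0.1083
  x2 = (-3 - (-2)·-1.6000 - (4)·-3.0000 - (-4)·2.3000) / (13) = 1.1538
  x3 = (3 - (4)·-1.6000 - (1)·-1.8000 - (-3)·2.3000) / (11) = 1.6455
  x4 = (-4 - (-3)·-1.6000 - (-4)·-1.8000 - (1)·-3.0000) / (9) = -1.4444
Iteration 2:
  x1 = (-5 - (4)·1.1538 - (2)·1.6455 - (3)·-1.4444) / (-12) = 0.7144
  x2 = (-3 - (-2)·-0.1083 - (4)·1.6455 - (-4)·-1.4444) / (13) = -1.1982
  x3 = (3 - (4)·-0.1083 - (1)·1.1538 - (-3)·-1.4444) / (11) = -0.1867
  x4 = (-4 - (-3)·-0.1083 - (-4)·1.1538 - (1)·1.6455) / (9) = -0.1506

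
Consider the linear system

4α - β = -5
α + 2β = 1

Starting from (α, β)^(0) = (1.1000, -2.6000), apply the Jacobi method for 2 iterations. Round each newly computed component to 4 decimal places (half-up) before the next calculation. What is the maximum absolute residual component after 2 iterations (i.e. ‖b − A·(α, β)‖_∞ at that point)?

Iteration 1:
  α = (-5 - (-1)·-2.6000) / (4) = -1.9000
  β = (1 - (1)·1.1000) / (2) = -0.0500
Iteration 2:
  α = (-5 - (-1)·-0.0500) / (4) = -1.2625
  β = (1 - (1)·-1.9000) / (2) = 1.4500
Residual b − A·x = (1.5000, -0.6375); ∞-norm = 1.5000

1.5000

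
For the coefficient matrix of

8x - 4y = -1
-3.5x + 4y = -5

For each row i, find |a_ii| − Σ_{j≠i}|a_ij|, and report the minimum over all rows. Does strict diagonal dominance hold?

0.5

row 1: |8| − (4) = 4
row 2: |4| − (3.5) = 0.5
minimum over rows = 0.5 → strictly diagonally dominant (convergence guaranteed)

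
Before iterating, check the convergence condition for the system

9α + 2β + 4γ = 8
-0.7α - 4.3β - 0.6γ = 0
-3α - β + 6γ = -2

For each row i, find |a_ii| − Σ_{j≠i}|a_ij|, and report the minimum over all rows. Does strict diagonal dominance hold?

2

row 1: |9| − (2+4) = 3
row 2: |-4.3| − (0.7+0.6) = 3
row 3: |6| − (3+1) = 2
minimum over rows = 2 → strictly diagonally dominant (convergence guaranteed)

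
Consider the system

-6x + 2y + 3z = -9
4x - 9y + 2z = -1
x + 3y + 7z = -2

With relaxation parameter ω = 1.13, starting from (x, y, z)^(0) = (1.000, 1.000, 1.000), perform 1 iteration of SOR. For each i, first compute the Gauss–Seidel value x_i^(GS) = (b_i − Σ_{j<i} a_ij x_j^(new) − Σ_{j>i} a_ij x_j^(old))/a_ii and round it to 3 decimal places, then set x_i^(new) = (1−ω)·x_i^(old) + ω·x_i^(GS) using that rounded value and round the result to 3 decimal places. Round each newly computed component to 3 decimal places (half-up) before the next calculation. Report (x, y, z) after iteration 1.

(2.506, 1.505, -1.587)

Iteration 1:
  x: GS value = (-9 - (2)·1.000 - (3)·1.000) / (-6) = 2.333;  x ← (1−ω)·1.000 + ω·2.333 = 2.506
  y: GS value = (-1 - (4)·2.506 - (2)·1.000) / (-9) = 1.447;  y ← (1−ω)·1.000 + ω·1.447 = 1.505
  z: GS value = (-2 - (1)·2.506 - (3)·1.505) / (7) = -1.289;  z ← (1−ω)·1.000 + ω·-1.289 = -1.587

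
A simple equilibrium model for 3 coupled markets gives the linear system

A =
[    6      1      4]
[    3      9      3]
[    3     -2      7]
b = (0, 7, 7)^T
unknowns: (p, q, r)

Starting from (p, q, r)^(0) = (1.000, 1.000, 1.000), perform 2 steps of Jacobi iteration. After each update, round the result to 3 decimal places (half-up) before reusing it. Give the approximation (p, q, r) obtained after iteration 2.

Iteration 1:
  p = (0 - (1)·1.000 - (4)·1.000) / (6) = -0.833
  q = (7 - (3)·1.000 - (3)·1.000) / (9) = 0.111
  r = (7 - (3)·1.000 - (-2)·1.000) / (7) = 0.857
Iteration 2:
  p = (0 - (1)·0.111 - (4)·0.857) / (6) = -0.590
  q = (7 - (3)·-0.833 - (3)·0.857) / (9) = 0.770
  r = (7 - (3)·-0.833 - (-2)·0.111) / (7) = 1.389

(-0.590, 0.770, 1.389)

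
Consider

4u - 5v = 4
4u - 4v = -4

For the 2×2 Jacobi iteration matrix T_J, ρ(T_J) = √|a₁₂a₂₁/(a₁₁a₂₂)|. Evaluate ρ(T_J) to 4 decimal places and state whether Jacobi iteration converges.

1.1180

a₁₂a₂₁/(a₁₁a₂₂) = (-5)·(4) / ((4)·(-4)) = 1.250000
ρ = √|1.250000| = √1.250000 = 1.1180
ρ > 1, so Jacobi diverges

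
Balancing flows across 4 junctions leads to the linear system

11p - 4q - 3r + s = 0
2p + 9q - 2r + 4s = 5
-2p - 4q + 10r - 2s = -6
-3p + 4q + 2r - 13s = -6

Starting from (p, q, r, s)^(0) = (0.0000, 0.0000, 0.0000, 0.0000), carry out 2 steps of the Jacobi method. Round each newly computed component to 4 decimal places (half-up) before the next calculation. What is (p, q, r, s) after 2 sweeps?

(-0.0036, 0.2171, -0.2855, 0.5402)

Iteration 1:
  p = (0 - (-4)·0.0000 - (-3)·0.0000 - (1)·0.0000) / (11) = 0.0000
  q = (5 - (2)·0.0000 - (-2)·0.0000 - (4)·0.0000) / (9) = 0.5556
  r = (-6 - (-2)·0.0000 - (-4)·0.0000 - (-2)·0.0000) / (10) = -0.6000
  s = (-6 - (-3)·0.0000 - (4)·0.0000 - (2)·0.0000) / (-13) = 0.4615
Iteration 2:
  p = (0 - (-4)·0.5556 - (-3)·-0.6000 - (1)·0.4615) / (11) = -0.0036
  q = (5 - (2)·0.0000 - (-2)·-0.6000 - (4)·0.4615) / (9) = 0.2171
  r = (-6 - (-2)·0.0000 - (-4)·0.5556 - (-2)·0.4615) / (10) = -0.2855
  s = (-6 - (-3)·0.0000 - (4)·0.5556 - (2)·-0.6000) / (-13) = 0.5402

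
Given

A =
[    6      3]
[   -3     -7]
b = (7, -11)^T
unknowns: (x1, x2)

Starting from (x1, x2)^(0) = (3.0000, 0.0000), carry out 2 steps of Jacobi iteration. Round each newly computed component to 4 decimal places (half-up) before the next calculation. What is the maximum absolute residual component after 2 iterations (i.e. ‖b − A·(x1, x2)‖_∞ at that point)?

2.3570

Iteration 1:
  x1 = (7 - (3)·0.0000) / (6) = 1.1667
  x2 = (-11 - (-3)·3.0000) / (-7) = 0.2857
Iteration 2:
  x1 = (7 - (3)·0.2857) / (6) = 1.0238
  x2 = (-11 - (-3)·1.1667) / (-7) = 1.0714
Residual b − A·x = (-2.3570, -0.4288); ∞-norm = 2.3570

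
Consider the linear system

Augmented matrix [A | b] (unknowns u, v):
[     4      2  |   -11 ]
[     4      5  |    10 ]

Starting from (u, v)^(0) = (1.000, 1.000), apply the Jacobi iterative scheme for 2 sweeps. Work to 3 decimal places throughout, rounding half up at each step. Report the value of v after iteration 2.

Iteration 1:
  u = (-11 - (2)·1.000) / (4) = -3.250
  v = (10 - (4)·1.000) / (5) = 1.200
Iteration 2:
  u = (-11 - (2)·1.200) / (4) = -3.350
  v = (10 - (4)·-3.250) / (5) = 4.600

4.600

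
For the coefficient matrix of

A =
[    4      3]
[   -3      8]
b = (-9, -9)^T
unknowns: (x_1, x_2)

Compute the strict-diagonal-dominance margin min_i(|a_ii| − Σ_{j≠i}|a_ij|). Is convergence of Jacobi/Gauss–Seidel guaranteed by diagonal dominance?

row 1: |4| − (3) = 1
row 2: |8| − (3) = 5
minimum over rows = 1 → strictly diagonally dominant (convergence guaranteed)

1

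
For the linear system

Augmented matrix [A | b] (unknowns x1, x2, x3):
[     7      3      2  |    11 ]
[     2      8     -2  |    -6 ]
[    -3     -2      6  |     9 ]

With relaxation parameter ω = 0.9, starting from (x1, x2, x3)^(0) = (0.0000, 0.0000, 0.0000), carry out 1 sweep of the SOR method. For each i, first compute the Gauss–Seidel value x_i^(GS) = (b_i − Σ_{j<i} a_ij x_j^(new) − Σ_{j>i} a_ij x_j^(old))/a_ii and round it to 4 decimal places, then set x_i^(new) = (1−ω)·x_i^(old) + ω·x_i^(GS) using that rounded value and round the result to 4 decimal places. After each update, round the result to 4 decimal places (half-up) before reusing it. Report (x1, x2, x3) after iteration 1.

(1.4143, -0.9932, 1.6885)

Iteration 1:
  x1: GS value = (11 - (3)·0.0000 - (2)·0.0000) / (7) = 1.5714;  x1 ← (1−ω)·0.0000 + ω·1.5714 = 1.4143
  x2: GS value = (-6 - (2)·1.4143 - (-2)·0.0000) / (8) = -1.1036;  x2 ← (1−ω)·0.0000 + ω·-1.1036 = -0.9932
  x3: GS value = (9 - (-3)·1.4143 - (-2)·-0.9932) / (6) = 1.8761;  x3 ← (1−ω)·0.0000 + ω·1.8761 = 1.6885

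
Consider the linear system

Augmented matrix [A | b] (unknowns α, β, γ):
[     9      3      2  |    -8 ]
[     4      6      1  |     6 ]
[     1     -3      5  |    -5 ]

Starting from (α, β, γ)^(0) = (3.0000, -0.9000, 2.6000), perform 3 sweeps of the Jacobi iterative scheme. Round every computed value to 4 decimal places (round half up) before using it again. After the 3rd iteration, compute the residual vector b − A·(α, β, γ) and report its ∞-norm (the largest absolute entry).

3.3186

Iteration 1:
  α = (-8 - (3)·-0.9000 - (2)·2.6000) / (9) = -1.1667
  β = (6 - (4)·3.0000 - (1)·2.6000) / (6) = -1.4333
  γ = (-5 - (1)·3.0000 - (-3)·-0.9000) / (5) = -2.1400
Iteration 2:
  α = (-8 - (3)·-1.4333 - (2)·-2.1400) / (9) = 0.0644
  β = (6 - (4)·-1.1667 - (1)·-2.1400) / (6) = 2.1345
  γ = (-5 - (1)·-1.1667 - (-3)·-1.4333) / (5) = -1.6266
Iteration 3:
  α = (-8 - (3)·2.1345 - (2)·-1.6266) / (9) = -1.2389
  β = (6 - (4)·0.0644 - (1)·-1.6266) / (6) = 1.2282
  γ = (-5 - (1)·0.0644 - (-3)·2.1345) / (5) = 0.2678
Residual b − A·x = (-1.0701, 3.3186, -1.4155); ∞-norm = 3.3186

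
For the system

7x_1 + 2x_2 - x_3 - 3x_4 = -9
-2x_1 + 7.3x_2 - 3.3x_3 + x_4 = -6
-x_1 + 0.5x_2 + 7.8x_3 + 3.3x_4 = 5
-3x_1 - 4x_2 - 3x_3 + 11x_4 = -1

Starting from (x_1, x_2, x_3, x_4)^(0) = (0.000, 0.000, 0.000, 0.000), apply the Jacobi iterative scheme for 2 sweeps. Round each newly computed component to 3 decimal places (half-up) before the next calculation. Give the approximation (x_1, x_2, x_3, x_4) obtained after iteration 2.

(-0.998, -0.872, 0.567, -0.566)

Iteration 1:
  x_1 = (-9 - (2)·0.000 - (-1)·0.000 - (-3)·0.000) / (7) = -1.286
  x_2 = (-6 - (-2)·0.000 - (-3.3)·0.000 - (1)·0.000) / (7.3) = -0.822
  x_3 = (5 - (-1)·0.000 - (0.5)·0.000 - (3.3)·0.000) / (7.8) = 0.641
  x_4 = (-1 - (-3)·0.000 - (-4)·0.000 - (-3)·0.000) / (11) = -0.091
Iteration 2:
  x_1 = (-9 - (2)·-0.822 - (-1)·0.641 - (-3)·-0.091) / (7) = -0.998
  x_2 = (-6 - (-2)·-1.286 - (-3.3)·0.641 - (1)·-0.091) / (7.3) = -0.872
  x_3 = (5 - (-1)·-1.286 - (0.5)·-0.822 - (3.3)·-0.091) / (7.8) = 0.567
  x_4 = (-1 - (-3)·-1.286 - (-4)·-0.822 - (-3)·0.641) / (11) = -0.566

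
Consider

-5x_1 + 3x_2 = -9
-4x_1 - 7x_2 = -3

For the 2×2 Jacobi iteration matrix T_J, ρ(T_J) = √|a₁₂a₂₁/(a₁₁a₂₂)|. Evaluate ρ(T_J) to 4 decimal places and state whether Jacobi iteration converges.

0.5855

a₁₂a₂₁/(a₁₁a₂₂) = (3)·(-4) / ((-5)·(-7)) = -0.342857
ρ = √|-0.342857| = √0.342857 = 0.5855
ρ < 1, so Jacobi converges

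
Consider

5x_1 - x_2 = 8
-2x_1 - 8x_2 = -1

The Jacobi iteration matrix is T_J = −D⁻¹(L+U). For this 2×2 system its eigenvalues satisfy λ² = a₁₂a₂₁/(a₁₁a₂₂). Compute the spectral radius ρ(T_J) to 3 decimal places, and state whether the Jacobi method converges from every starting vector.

0.224

a₁₂a₂₁/(a₁₁a₂₂) = (-1)·(-2) / ((5)·(-8)) = -0.050000
ρ = √|-0.050000| = √0.050000 = 0.224
ρ < 1, so Jacobi converges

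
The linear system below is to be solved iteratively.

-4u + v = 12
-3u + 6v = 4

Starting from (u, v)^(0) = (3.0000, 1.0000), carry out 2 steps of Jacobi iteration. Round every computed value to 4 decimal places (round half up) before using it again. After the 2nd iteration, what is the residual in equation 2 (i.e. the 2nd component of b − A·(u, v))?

0.8749

Iteration 1:
  u = (12 - (1)·1.0000) / (-4) = -2.7500
  v = (4 - (-3)·3.0000) / (6) = 2.1667
Iteration 2:
  u = (12 - (1)·2.1667) / (-4) = -2.4583
  v = (4 - (-3)·-2.7500) / (6) = -0.7083
Residual b − A·x = (2.8751, 0.8749)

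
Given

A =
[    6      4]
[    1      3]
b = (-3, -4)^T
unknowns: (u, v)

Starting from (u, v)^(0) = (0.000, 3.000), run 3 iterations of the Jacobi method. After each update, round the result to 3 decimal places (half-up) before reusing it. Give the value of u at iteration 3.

-0.167

Iteration 1:
  u = (-3 - (4)·3.000) / (6) = -2.500
  v = (-4 - (1)·0.000) / (3) = -1.333
Iteration 2:
  u = (-3 - (4)·-1.333) / (6) = 0.389
  v = (-4 - (1)·-2.500) / (3) = -0.500
Iteration 3:
  u = (-3 - (4)·-0.500) / (6) = -0.167
  v = (-4 - (1)·0.389) / (3) = -1.463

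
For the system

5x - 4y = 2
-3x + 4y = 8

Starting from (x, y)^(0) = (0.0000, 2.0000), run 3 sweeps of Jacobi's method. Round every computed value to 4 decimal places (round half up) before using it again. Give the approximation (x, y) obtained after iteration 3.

(3.2000, 3.5000)

Iteration 1:
  x = (2 - (-4)·2.0000) / (5) = 2.0000
  y = (8 - (-3)·0.0000) / (4) = 2.0000
Iteration 2:
  x = (2 - (-4)·2.0000) / (5) = 2.0000
  y = (8 - (-3)·2.0000) / (4) = 3.5000
Iteration 3:
  x = (2 - (-4)·3.5000) / (5) = 3.2000
  y = (8 - (-3)·2.0000) / (4) = 3.5000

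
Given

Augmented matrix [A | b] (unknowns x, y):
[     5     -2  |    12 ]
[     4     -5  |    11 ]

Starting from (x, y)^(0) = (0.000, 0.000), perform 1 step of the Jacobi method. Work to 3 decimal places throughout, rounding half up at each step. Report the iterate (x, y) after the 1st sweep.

Iteration 1:
  x = (12 - (-2)·0.000) / (5) = 2.400
  y = (11 - (4)·0.000) / (-5) = -2.200

(2.400, -2.200)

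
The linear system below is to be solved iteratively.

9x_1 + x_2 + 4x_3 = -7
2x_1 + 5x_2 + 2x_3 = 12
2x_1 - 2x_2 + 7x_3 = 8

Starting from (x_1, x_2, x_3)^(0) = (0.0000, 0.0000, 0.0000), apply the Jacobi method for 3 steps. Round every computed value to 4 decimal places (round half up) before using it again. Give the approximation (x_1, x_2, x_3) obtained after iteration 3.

(-1.9397, 2.2006, 2.2304)

Iteration 1:
  x_1 = (-7 - (1)·0.0000 - (4)·0.0000) / (9) = -0.7778
  x_2 = (12 - (2)·0.0000 - (2)·0.0000) / (5) = 2.4000
  x_3 = (8 - (2)·0.0000 - (-2)·0.0000) / (7) = 1.1429
Iteration 2:
  x_1 = (-7 - (1)·2.4000 - (4)·1.1429) / (9) = -1.5524
  x_2 = (12 - (2)·-0.7778 - (2)·1.1429) / (5) = 2.2540
  x_3 = (8 - (2)·-0.7778 - (-2)·2.4000) / (7) = 2.0508
Iteration 3:
  x_1 = (-7 - (1)·2.2540 - (4)·2.0508) / (9) = -1.9397
  x_2 = (12 - (2)·-1.5524 - (2)·2.0508) / (5) = 2.2006
  x_3 = (8 - (2)·-1.5524 - (-2)·2.2540) / (7) = 2.2304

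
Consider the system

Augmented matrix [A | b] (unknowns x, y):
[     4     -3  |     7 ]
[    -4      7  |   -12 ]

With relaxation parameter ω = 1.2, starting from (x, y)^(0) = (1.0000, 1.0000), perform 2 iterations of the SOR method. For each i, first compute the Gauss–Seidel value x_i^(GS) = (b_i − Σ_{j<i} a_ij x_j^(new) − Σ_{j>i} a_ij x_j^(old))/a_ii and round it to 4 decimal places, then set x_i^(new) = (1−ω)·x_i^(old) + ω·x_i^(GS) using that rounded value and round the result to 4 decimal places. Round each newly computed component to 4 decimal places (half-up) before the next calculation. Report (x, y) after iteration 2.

Iteration 1:
  x: GS value = (7 - (-3)·1.0000) / (4) = 2.5000;  x ← (1−ω)·1.0000 + ω·2.5000 = 2.8000
  y: GS value = (-12 - (-4)·2.8000) / (7) = -0.1143;  y ← (1−ω)·1.0000 + ω·-0.1143 = -0.3372
Iteration 2:
  x: GS value = (7 - (-3)·-0.3372) / (4) = 1.4971;  x ← (1−ω)·2.8000 + ω·1.4971 = 1.2365
  y: GS value = (-12 - (-4)·1.2365) / (7) = -1.0077;  y ← (1−ω)·-0.3372 + ω·-1.0077 = -1.1418

(1.2365, -1.1418)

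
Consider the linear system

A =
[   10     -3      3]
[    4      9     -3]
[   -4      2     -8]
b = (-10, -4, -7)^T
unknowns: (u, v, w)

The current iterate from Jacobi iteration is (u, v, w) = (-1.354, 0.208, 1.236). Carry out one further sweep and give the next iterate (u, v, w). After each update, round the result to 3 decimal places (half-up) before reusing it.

One sweep:
  u = (-10 - (-3)·0.208 - (3)·1.236) / (10) = -1.308
  v = (-4 - (4)·-1.354 - (-3)·1.236) / (9) = 0.569
  w = (-7 - (-4)·-1.354 - (2)·0.208) / (-8) = 1.604

(-1.308, 0.569, 1.604)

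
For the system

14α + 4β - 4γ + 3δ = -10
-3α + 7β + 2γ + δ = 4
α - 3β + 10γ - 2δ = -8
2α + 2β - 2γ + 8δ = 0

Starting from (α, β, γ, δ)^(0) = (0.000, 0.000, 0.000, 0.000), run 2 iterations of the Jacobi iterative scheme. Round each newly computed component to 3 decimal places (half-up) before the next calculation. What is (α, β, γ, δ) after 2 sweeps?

(-1.106, 0.494, -0.557, -0.164)

Iteration 1:
  α = (-10 - (4)·0.000 - (-4)·0.000 - (3)·0.000) / (14) = -0.714
  β = (4 - (-3)·0.000 - (2)·0.000 - (1)·0.000) / (7) = 0.571
  γ = (-8 - (1)·0.000 - (-3)·0.000 - (-2)·0.000) / (10) = -0.800
  δ = (0 - (2)·0.000 - (2)·0.000 - (-2)·0.000) / (8) = 0.000
Iteration 2:
  α = (-10 - (4)·0.571 - (-4)·-0.800 - (3)·0.000) / (14) = -1.106
  β = (4 - (-3)·-0.714 - (2)·-0.800 - (1)·0.000) / (7) = 0.494
  γ = (-8 - (1)·-0.714 - (-3)·0.571 - (-2)·0.000) / (10) = -0.557
  δ = (0 - (2)·-0.714 - (2)·0.571 - (-2)·-0.800) / (8) = -0.164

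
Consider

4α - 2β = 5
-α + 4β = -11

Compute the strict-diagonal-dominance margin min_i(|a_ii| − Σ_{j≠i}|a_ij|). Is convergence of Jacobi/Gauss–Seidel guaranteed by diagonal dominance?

row 1: |4| − (2) = 2
row 2: |4| − (1) = 3
minimum over rows = 2 → strictly diagonally dominant (convergence guaranteed)

2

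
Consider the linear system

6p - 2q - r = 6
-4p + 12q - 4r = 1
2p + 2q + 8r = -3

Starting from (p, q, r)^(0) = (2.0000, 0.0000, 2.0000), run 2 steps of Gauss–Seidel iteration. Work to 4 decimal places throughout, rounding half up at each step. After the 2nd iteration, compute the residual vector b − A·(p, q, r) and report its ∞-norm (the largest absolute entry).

Iteration 1:
  p = (6 - (-2)·0.0000 - (-1)·2.0000) / (6) = 1.3333
  q = (1 - (-4)·1.3333 - (-4)·2.0000) / (12) = 1.1944
  r = (-3 - (2)·1.3333 - (2)·1.1944) / (8) = -1.0069
Iteration 2:
  p = (6 - (-2)·1.1944 - (-1)·-1.0069) / (6) = 1.2303
  q = (1 - (-4)·1.2303 - (-4)·-1.0069) / (12) = 0.1578
  r = (-3 - (2)·1.2303 - (2)·0.1578) / (8) = -0.7220
Residual b − A·x = (-1.7882, 1.1396, -0.0002); ∞-norm = 1.7882

1.7882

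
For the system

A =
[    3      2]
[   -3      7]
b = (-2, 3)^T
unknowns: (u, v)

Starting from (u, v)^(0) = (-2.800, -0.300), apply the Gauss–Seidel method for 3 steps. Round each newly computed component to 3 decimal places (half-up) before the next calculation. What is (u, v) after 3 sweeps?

(-0.719, 0.120)

Iteration 1:
  u = (-2 - (2)·-0.300) / (3) = -0.467
  v = (3 - (-3)·-0.467) / (7) = 0.228
Iteration 2:
  u = (-2 - (2)·0.228) / (3) = -0.819
  v = (3 - (-3)·-0.819) / (7) = 0.078
Iteration 3:
  u = (-2 - (2)·0.078) / (3) = -0.719
  v = (3 - (-3)·-0.719) / (7) = 0.120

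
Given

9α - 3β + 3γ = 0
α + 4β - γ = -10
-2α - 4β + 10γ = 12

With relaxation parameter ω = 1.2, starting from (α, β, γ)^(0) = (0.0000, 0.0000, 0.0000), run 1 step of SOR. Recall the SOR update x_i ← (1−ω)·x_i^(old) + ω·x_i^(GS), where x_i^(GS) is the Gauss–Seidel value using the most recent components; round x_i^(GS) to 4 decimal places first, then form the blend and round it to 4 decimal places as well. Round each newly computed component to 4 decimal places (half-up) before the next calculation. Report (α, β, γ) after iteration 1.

(0.0000, -3.0000, 0.0000)

Iteration 1:
  α: GS value = (0 - (-3)·0.0000 - (3)·0.0000) / (9) = 0.0000;  α ← (1−ω)·0.0000 + ω·0.0000 = 0.0000
  β: GS value = (-10 - (1)·0.0000 - (-1)·0.0000) / (4) = -2.5000;  β ← (1−ω)·0.0000 + ω·-2.5000 = -3.0000
  γ: GS value = (12 - (-2)·0.0000 - (-4)·-3.0000) / (10) = 0.0000;  γ ← (1−ω)·0.0000 + ω·0.0000 = 0.0000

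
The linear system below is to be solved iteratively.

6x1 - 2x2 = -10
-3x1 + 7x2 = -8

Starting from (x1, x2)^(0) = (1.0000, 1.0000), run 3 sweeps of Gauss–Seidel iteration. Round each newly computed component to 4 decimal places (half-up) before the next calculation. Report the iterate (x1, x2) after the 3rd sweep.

Iteration 1:
  x1 = (-10 - (-2)·1.0000) / (6) = -1.3333
  x2 = (-8 - (-3)·-1.3333) / (7) = -1.7143
Iteration 2:
  x1 = (-10 - (-2)·-1.7143) / (6) = -2.2381
  x2 = (-8 - (-3)·-2.2381) / (7) = -2.1020
Iteration 3:
  x1 = (-10 - (-2)·-2.1020) / (6) = -2.3673
  x2 = (-8 - (-3)·-2.3673) / (7) = -2.1574

(-2.3673, -2.1574)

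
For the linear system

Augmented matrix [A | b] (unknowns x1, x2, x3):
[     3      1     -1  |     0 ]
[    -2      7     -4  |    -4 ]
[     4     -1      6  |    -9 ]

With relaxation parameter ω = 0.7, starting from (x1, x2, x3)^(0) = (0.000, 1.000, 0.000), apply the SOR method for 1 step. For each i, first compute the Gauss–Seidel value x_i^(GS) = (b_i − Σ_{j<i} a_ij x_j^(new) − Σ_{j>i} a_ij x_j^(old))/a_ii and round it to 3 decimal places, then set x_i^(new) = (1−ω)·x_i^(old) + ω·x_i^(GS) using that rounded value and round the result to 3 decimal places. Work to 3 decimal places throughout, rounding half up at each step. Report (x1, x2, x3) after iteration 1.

Iteration 1:
  x1: GS value = (0 - (1)·1.000 - (-1)·0.000) / (3) = -0.333;  x1 ← (1−ω)·0.000 + ω·-0.333 = -0.233
  x2: GS value = (-4 - (-2)·-0.233 - (-4)·0.000) / (7) = -0.638;  x2 ← (1−ω)·1.000 + ω·-0.638 = -0.147
  x3: GS value = (-9 - (4)·-0.233 - (-1)·-0.147) / (6) = -1.369;  x3 ← (1−ω)·0.000 + ω·-1.369 = -0.958

(-0.233, -0.147, -0.958)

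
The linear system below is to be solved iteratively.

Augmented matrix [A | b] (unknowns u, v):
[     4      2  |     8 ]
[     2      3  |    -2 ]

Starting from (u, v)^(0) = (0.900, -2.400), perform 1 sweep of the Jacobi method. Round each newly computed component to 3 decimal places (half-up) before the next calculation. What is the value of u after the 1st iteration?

3.200

Iteration 1:
  u = (8 - (2)·-2.400) / (4) = 3.200
  v = (-2 - (2)·0.900) / (3) = -1.267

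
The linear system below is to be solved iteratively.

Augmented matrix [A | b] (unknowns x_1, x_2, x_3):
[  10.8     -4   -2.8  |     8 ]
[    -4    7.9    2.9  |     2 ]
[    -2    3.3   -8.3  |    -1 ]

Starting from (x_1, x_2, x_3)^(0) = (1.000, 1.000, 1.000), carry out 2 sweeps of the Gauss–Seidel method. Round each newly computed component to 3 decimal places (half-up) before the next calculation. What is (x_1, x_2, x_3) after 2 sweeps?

(0.961, 0.732, 0.180)

Iteration 1:
  x_1 = (8 - (-4)·1.000 - (-2.8)·1.000) / (10.8) = 1.370
  x_2 = (2 - (-4)·1.370 - (2.9)·1.000) / (7.9) = 0.580
  x_3 = (-1 - (-2)·1.370 - (3.3)·0.580) / (-8.3) = 0.021
Iteration 2:
  x_1 = (8 - (-4)·0.580 - (-2.8)·0.021) / (10.8) = 0.961
  x_2 = (2 - (-4)·0.961 - (2.9)·0.021) / (7.9) = 0.732
  x_3 = (-1 - (-2)·0.961 - (3.3)·0.732) / (-8.3) = 0.180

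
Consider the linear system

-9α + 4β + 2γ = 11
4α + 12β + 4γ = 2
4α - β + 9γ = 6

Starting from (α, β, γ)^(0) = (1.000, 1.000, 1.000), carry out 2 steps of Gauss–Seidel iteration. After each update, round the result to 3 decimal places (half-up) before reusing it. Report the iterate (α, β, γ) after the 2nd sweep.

Iteration 1:
  α = (11 - (4)·1.000 - (2)·1.000) / (-9) = -0.556
  β = (2 - (4)·-0.556 - (4)·1.000) / (12) = 0.019
  γ = (6 - (4)·-0.556 - (-1)·0.019) / (9) = 0.916
Iteration 2:
  α = (11 - (4)·0.019 - (2)·0.916) / (-9) = -1.010
  β = (2 - (4)·-1.010 - (4)·0.916) / (12) = 0.198
  γ = (6 - (4)·-1.010 - (-1)·0.198) / (9) = 1.138

(-1.010, 0.198, 1.138)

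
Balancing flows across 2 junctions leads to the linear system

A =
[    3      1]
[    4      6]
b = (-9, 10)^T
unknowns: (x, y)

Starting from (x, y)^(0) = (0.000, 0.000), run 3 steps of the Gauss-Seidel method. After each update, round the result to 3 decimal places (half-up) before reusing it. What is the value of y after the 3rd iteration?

4.663

Iteration 1:
  x = (-9 - (1)·0.000) / (3) = -3.000
  y = (10 - (4)·-3.000) / (6) = 3.667
Iteration 2:
  x = (-9 - (1)·3.667) / (3) = -4.222
  y = (10 - (4)·-4.222) / (6) = 4.481
Iteration 3:
  x = (-9 - (1)·4.481) / (3) = -4.494
  y = (10 - (4)·-4.494) / (6) = 4.663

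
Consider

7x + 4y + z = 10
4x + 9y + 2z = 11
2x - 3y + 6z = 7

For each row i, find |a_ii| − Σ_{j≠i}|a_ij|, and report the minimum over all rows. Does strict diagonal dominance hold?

row 1: |7| − (4+1) = 2
row 2: |9| − (4+2) = 3
row 3: |6| − (2+3) = 1
minimum over rows = 1 → strictly diagonally dominant (convergence guaranteed)

1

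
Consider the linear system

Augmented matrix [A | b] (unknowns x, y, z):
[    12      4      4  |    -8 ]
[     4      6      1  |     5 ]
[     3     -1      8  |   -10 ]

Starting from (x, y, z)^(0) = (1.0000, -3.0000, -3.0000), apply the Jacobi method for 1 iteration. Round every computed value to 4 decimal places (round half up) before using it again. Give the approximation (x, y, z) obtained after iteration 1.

Iteration 1:
  x = (-8 - (4)·-3.0000 - (4)·-3.0000) / (12) = 1.3333
  y = (5 - (4)·1.0000 - (1)·-3.0000) / (6) = 0.6667
  z = (-10 - (3)·1.0000 - (-1)·-3.0000) / (8) = -2.0000

(1.3333, 0.6667, -2.0000)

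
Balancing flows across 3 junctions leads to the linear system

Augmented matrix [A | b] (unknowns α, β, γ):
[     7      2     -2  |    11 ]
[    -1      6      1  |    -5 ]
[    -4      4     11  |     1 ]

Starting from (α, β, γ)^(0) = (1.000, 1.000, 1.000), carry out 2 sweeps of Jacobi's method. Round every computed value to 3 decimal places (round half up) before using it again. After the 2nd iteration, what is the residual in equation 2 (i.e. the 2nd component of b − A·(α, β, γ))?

Iteration 1:
  α = (11 - (2)·1.000 - (-2)·1.000) / (7) = 1.571
  β = (-5 - (-1)·1.000 - (1)·1.000) / (6) = -0.833
  γ = (1 - (-4)·1.000 - (4)·1.000) / (11) = 0.091
Iteration 2:
  α = (11 - (2)·-0.833 - (-2)·0.091) / (7) = 1.835
  β = (-5 - (-1)·1.571 - (1)·0.091) / (6) = -0.587
  γ = (1 - (-4)·1.571 - (4)·-0.833) / (11) = 0.965
Residual b − A·x = (1.259, -0.608, 0.073)

-0.608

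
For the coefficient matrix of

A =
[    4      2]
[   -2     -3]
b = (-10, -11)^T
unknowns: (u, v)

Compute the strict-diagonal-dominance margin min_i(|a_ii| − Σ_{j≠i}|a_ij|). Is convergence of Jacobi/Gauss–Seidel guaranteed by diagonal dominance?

1

row 1: |4| − (2) = 2
row 2: |-3| − (2) = 1
minimum over rows = 1 → strictly diagonally dominant (convergence guaranteed)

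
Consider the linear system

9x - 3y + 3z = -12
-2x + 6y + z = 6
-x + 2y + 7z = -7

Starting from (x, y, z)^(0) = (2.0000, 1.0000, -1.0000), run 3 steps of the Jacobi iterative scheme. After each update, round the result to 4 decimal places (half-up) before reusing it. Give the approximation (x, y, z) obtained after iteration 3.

Iteration 1:
  x = (-12 - (-3)·1.0000 - (3)·-1.0000) / (9) = -0.6667
  y = (6 - (-2)·2.0000 - (1)·-1.0000) / (6) = 1.8333
  z = (-7 - (-1)·2.0000 - (2)·1.0000) / (7) = -1.0000
Iteration 2:
  x = (-12 - (-3)·1.8333 - (3)·-1.0000) / (9) = -0.3889
  y = (6 - (-2)·-0.6667 - (1)·-1.0000) / (6) = 0.9444
  z = (-7 - (-1)·-0.6667 - (2)·1.8333) / (7) = -1.6190
Iteration 3:
  x = (-12 - (-3)·0.9444 - (3)·-1.6190) / (9) = -0.4789
  y = (6 - (-2)·-0.3889 - (1)·-1.6190) / (6) = 1.1402
  z = (-7 - (-1)·-0.3889 - (2)·0.9444) / (7) = -1.3254

(-0.4789, 1.1402, -1.3254)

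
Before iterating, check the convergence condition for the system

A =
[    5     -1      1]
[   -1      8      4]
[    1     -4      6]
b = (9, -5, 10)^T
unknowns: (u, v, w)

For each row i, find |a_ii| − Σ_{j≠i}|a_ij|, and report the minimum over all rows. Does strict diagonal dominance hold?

row 1: |5| − (1+1) = 3
row 2: |8| − (1+4) = 3
row 3: |6| − (1+4) = 1
minimum over rows = 1 → strictly diagonally dominant (convergence guaranteed)

1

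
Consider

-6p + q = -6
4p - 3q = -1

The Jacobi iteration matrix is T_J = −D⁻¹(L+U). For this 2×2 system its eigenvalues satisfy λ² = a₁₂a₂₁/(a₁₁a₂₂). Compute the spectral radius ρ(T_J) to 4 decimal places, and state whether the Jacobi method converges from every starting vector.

0.4714

a₁₂a₂₁/(a₁₁a₂₂) = (1)·(4) / ((-6)·(-3)) = 0.222222
ρ = √|0.222222| = √0.222222 = 0.4714
ρ < 1, so Jacobi converges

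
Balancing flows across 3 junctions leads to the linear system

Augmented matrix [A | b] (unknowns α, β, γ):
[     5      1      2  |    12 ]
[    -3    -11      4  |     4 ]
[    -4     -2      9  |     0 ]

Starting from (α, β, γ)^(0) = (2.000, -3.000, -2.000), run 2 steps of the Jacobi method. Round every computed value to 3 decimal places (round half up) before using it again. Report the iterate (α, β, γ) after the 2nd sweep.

(2.638, -1.319, 1.325)

Iteration 1:
  α = (12 - (1)·-3.000 - (2)·-2.000) / (5) = 3.800
  β = (4 - (-3)·2.000 - (4)·-2.000) / (-11) = -1.636
  γ = (0 - (-4)·2.000 - (-2)·-3.000) / (9) = 0.222
Iteration 2:
  α = (12 - (1)·-1.636 - (2)·0.222) / (5) = 2.638
  β = (4 - (-3)·3.800 - (4)·0.222) / (-11) = -1.319
  γ = (0 - (-4)·3.800 - (-2)·-1.636) / (9) = 1.325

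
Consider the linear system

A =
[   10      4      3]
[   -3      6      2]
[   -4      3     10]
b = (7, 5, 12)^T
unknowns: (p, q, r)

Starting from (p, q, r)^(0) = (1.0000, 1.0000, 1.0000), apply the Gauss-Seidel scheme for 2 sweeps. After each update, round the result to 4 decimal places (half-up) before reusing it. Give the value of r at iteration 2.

1.1013

Iteration 1:
  p = (7 - (4)·1.0000 - (3)·1.0000) / (10) = 0.0000
  q = (5 - (-3)·0.0000 - (2)·1.0000) / (6) = 0.5000
  r = (12 - (-4)·0.0000 - (3)·0.5000) / (10) = 1.0500
Iteration 2:
  p = (7 - (4)·0.5000 - (3)·1.0500) / (10) = 0.1850
  q = (5 - (-3)·0.1850 - (2)·1.0500) / (6) = 0.5758
  r = (12 - (-4)·0.1850 - (3)·0.5758) / (10) = 1.1013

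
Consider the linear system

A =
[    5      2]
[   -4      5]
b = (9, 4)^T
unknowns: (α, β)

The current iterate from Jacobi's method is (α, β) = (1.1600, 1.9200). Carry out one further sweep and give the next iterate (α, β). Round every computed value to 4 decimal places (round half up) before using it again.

(1.0320, 1.7280)

One sweep:
  α = (9 - (2)·1.9200) / (5) = 1.0320
  β = (4 - (-4)·1.1600) / (5) = 1.7280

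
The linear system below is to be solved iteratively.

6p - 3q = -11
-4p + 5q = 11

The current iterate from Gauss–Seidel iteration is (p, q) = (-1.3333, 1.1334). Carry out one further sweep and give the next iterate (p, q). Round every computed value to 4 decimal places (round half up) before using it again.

(-1.2666, 1.1867)

One sweep:
  p = (-11 - (-3)·1.1334) / (6) = -1.2666
  q = (11 - (-4)·-1.2666) / (5) = 1.1867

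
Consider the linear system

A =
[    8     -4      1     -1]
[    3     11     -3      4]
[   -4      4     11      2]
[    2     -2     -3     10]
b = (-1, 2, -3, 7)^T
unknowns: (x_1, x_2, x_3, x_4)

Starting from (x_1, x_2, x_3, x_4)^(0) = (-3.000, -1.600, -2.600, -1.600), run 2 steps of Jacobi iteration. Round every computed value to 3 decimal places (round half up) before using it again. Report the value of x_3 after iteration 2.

Iteration 1:
  x_1 = (-1 - (-4)·-1.600 - (1)·-2.600 - (-1)·-1.600) / (8) = -0.800
  x_2 = (2 - (3)·-3.000 - (-3)·-2.600 - (4)·-1.600) / (11) = 0.873
  x_3 = (-3 - (-4)·-3.000 - (4)·-1.600 - (2)·-1.600) / (11) = -0.491
  x_4 = (7 - (2)·-3.000 - (-2)·-1.600 - (-3)·-2.600) / (10) = 0.200
Iteration 2:
  x_1 = (-1 - (-4)·0.873 - (1)·-0.491 - (-1)·0.200) / (8) = 0.398
  x_2 = (2 - (3)·-0.800 - (-3)·-0.491 - (4)·0.200) / (11) = 0.193
  x_3 = (-3 - (-4)·-0.800 - (4)·0.873 - (2)·0.200) / (11) = -0.917
  x_4 = (7 - (2)·-0.800 - (-2)·0.873 - (-3)·-0.491) / (10) = 0.887

-0.917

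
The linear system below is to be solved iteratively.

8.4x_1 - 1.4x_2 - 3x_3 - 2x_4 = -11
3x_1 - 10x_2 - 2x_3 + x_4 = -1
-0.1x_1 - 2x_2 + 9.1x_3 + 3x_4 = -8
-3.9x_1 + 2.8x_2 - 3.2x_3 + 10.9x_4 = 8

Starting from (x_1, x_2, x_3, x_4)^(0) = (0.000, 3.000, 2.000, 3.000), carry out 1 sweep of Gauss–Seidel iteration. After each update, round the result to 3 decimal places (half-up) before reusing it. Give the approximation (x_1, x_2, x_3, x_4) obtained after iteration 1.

(0.619, 0.186, -1.820, 0.373)

Iteration 1:
  x_1 = (-11 - (-1.4)·3.000 - (-3)·2.000 - (-2)·3.000) / (8.4) = 0.619
  x_2 = (-1 - (3)·0.619 - (-2)·2.000 - (1)·3.000) / (-10) = 0.186
  x_3 = (-8 - (-0.1)·0.619 - (-2)·0.186 - (3)·3.000) / (9.1) = -1.820
  x_4 = (8 - (-3.9)·0.619 - (2.8)·0.186 - (-3.2)·-1.820) / (10.9) = 0.373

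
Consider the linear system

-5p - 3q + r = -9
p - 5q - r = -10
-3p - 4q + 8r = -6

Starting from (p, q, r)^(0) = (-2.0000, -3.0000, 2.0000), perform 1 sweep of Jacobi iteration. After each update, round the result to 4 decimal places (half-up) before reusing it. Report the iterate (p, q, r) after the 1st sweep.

(4.0000, 1.2000, -3.0000)

Iteration 1:
  p = (-9 - (-3)·-3.0000 - (1)·2.0000) / (-5) = 4.0000
  q = (-10 - (1)·-2.0000 - (-1)·2.0000) / (-5) = 1.2000
  r = (-6 - (-3)·-2.0000 - (-4)·-3.0000) / (8) = -3.0000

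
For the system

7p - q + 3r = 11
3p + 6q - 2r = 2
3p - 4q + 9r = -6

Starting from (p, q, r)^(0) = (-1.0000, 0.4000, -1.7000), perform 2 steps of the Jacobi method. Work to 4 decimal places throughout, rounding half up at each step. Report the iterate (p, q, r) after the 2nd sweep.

(1.6762, -0.8971, -1.3338)

Iteration 1:
  p = (11 - (-1)·0.4000 - (3)·-1.7000) / (7) = 2.3571
  q = (2 - (3)·-1.0000 - (-2)·-1.7000) / (6) = 0.2667
  r = (-6 - (3)·-1.0000 - (-4)·0.4000) / (9) = -0.1556
Iteration 2:
  p = (11 - (-1)·0.2667 - (3)·-0.1556) / (7) = 1.6762
  q = (2 - (3)·2.3571 - (-2)·-0.1556) / (6) = -0.8971
  r = (-6 - (3)·2.3571 - (-4)·0.2667) / (9) = -1.3338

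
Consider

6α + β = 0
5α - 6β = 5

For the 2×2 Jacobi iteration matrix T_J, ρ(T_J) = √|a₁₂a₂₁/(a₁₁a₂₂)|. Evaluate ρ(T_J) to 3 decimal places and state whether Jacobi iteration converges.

0.373

a₁₂a₂₁/(a₁₁a₂₂) = (1)·(5) / ((6)·(-6)) = -0.138889
ρ = √|-0.138889| = √0.138889 = 0.373
ρ < 1, so Jacobi converges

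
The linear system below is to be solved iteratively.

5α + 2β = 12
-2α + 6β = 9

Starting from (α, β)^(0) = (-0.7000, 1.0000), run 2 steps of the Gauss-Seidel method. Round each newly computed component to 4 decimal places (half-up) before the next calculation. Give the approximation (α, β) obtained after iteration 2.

Iteration 1:
  α = (12 - (2)·1.0000) / (5) = 2.0000
  β = (9 - (-2)·2.0000) / (6) = 2.1667
Iteration 2:
  α = (12 - (2)·2.1667) / (5) = 1.5333
  β = (9 - (-2)·1.5333) / (6) = 2.0111

(1.5333, 2.0111)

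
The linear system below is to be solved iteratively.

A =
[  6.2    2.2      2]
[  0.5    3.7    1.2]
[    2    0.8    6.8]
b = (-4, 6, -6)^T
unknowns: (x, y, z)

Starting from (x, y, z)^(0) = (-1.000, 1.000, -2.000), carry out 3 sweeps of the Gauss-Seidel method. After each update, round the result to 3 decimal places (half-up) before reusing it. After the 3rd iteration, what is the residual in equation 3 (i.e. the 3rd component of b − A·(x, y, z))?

Iteration 1:
  x = (-4 - (2.2)·1.000 - (2)·-2.000) / (6.2) = -0.355
  y = (6 - (0.5)·-0.355 - (1.2)·-2.000) / (3.7) = 2.318
  z = (-6 - (2)·-0.355 - (0.8)·2.318) / (6.8) = -1.051
Iteration 2:
  x = (-4 - (2.2)·2.318 - (2)·-1.051) / (6.2) = -1.129
  y = (6 - (0.5)·-1.129 - (1.2)·-1.051) / (3.7) = 2.115
  z = (-6 - (2)·-1.129 - (0.8)·2.115) / (6.8) = -0.799
Iteration 3:
  x = (-4 - (2.2)·2.115 - (2)·-0.799) / (6.2) = -1.138
  y = (6 - (0.5)·-1.138 - (1.2)·-0.799) / (3.7) = 2.035
  z = (-6 - (2)·-1.138 - (0.8)·2.035) / (6.8) = -0.787
Residual b − A·x = (0.153, -0.016, 0.000)

0.000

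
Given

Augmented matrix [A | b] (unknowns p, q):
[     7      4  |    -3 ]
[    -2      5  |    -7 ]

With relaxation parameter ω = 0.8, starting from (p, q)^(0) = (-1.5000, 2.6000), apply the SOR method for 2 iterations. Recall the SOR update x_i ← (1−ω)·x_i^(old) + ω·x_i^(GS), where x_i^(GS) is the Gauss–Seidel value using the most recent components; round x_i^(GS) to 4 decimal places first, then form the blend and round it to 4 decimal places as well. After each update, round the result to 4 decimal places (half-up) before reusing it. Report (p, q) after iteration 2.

(-0.1669, -1.4107)

Iteration 1:
  p: GS value = (-3 - (4)·2.6000) / (7) = -1.9143;  p ← (1−ω)·-1.5000 + ω·-1.9143 = -1.8314
  q: GS value = (-7 - (-2)·-1.8314) / (5) = -2.1326;  q ← (1−ω)·2.6000 + ω·-2.1326 = -1.1861
Iteration 2:
  p: GS value = (-3 - (4)·-1.1861) / (7) = 0.2492;  p ← (1−ω)·-1.8314 + ω·0.2492 = -0.1669
  q: GS value = (-7 - (-2)·-0.1669) / (5) = -1.4668;  q ← (1−ω)·-1.1861 + ω·-1.4668 = -1.4107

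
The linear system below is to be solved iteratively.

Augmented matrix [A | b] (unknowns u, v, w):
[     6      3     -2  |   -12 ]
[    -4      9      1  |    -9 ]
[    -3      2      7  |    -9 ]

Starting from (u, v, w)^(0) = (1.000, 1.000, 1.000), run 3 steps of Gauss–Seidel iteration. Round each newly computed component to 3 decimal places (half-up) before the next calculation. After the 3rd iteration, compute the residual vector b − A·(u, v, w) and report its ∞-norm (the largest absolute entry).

Iteration 1:
  u = (-12 - (3)·1.000 - (-2)·1.000) / (6) = -2.167
  v = (-9 - (-4)·-2.167 - (1)·1.000) / (9) = -2.074
  w = (-9 - (-3)·-2.167 - (2)·-2.074) / (7) = -1.622
Iteration 2:
  u = (-12 - (3)·-2.074 - (-2)·-1.622) / (6) = -1.504
  v = (-9 - (-4)·-1.504 - (1)·-1.622) / (9) = -1.488
  w = (-9 - (-3)·-1.504 - (2)·-1.488) / (7) = -1.505
Iteration 3:
  u = (-12 - (3)·-1.488 - (-2)·-1.505) / (6) = -1.758
  v = (-9 - (-4)·-1.758 - (1)·-1.505) / (9) = -1.614
  w = (-9 - (-3)·-1.758 - (2)·-1.614) / (7) = -1.578
Residual b − A·x = (0.234, 0.072, 0.000); ∞-norm = 0.234

0.234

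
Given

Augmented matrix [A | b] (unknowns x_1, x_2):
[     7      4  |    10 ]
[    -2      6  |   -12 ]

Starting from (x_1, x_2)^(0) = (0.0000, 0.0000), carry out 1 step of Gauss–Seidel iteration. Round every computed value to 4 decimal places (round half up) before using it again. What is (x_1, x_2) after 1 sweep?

(1.4286, -1.5238)

Iteration 1:
  x_1 = (10 - (4)·0.0000) / (7) = 1.4286
  x_2 = (-12 - (-2)·1.4286) / (6) = -1.5238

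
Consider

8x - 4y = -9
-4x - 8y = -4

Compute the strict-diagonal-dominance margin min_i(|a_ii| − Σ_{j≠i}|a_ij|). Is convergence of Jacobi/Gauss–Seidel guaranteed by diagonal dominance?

row 1: |8| − (4) = 4
row 2: |-8| − (4) = 4
minimum over rows = 4 → strictly diagonally dominant (convergence guaranteed)

4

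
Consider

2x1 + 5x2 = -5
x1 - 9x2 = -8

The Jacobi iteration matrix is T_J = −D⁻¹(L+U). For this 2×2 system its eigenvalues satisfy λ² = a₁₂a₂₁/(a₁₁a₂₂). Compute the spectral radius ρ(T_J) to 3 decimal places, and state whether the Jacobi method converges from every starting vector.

0.527

a₁₂a₂₁/(a₁₁a₂₂) = (5)·(1) / ((2)·(-9)) = -0.277778
ρ = √|-0.277778| = √0.277778 = 0.527
ρ < 1, so Jacobi converges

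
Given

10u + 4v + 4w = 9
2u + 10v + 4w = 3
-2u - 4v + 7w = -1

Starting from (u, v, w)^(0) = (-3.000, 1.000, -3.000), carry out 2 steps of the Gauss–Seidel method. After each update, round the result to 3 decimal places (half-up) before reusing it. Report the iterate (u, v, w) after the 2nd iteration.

Iteration 1:
  u = (9 - (4)·1.000 - (4)·-3.000) / (10) = 1.700
  v = (3 - (2)·1.700 - (4)·-3.000) / (10) = 1.160
  w = (-1 - (-2)·1.700 - (-4)·1.160) / (7) = 1.006
Iteration 2:
  u = (9 - (4)·1.160 - (4)·1.006) / (10) = 0.034
  v = (3 - (2)·0.034 - (4)·1.006) / (10) = -0.109
  w = (-1 - (-2)·0.034 - (-4)·-0.109) / (7) = -0.195

(0.034, -0.109, -0.195)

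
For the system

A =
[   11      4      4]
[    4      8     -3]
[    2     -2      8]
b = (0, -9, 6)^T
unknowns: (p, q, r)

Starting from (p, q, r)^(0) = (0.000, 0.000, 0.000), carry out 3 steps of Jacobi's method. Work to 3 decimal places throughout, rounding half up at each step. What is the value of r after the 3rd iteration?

0.505

Iteration 1:
  p = (0 - (4)·0.000 - (4)·0.000) / (11) = 0.000
  q = (-9 - (4)·0.000 - (-3)·0.000) / (8) = -1.125
  r = (6 - (2)·0.000 - (-2)·0.000) / (8) = 0.750
Iteration 2:
  p = (0 - (4)·-1.125 - (4)·0.750) / (11) = 0.136
  q = (-9 - (4)·0.000 - (-3)·0.750) / (8) = -0.844
  r = (6 - (2)·0.000 - (-2)·-1.125) / (8) = 0.469
Iteration 3:
  p = (0 - (4)·-0.844 - (4)·0.469) / (11) = 0.136
  q = (-9 - (4)·0.136 - (-3)·0.469) / (8) = -1.017
  r = (6 - (2)·0.136 - (-2)·-0.844) / (8) = 0.505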